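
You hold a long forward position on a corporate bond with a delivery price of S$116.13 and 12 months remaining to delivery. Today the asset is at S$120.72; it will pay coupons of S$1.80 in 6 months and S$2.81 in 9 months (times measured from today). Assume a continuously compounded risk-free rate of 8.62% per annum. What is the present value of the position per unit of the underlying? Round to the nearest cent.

S$9.82

PV(remaining coupons) I = 1.80·e^(−0.0862·6/12) + 2.81·e^(−0.0862·9/12) = 4.3581
Current forward F = (S − I)·e^(rT) = (120.72 − 4.3581)·e^(0.0862·12/12) = 116.3619 × 1.090024 = 126.8373
Value (long) = (F − K)·e^(−rT) = (126.8373 − 116.13) × 0.917411 = 9.8230
Value = S$9.82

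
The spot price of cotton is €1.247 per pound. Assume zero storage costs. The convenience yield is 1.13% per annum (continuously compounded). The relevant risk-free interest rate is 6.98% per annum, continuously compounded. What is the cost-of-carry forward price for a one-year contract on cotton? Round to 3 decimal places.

Net carry = r + u − y = 0.0698 + 0.0000 − 0.0113 = 0.0585
F = S·e^((r+u−y)T) = 1.247 · e^(0.0585 × 12/12) = 1.247 · e^0.058500
= 1.247 × 1.060245 = €1.322 per pound

€1.322 per pound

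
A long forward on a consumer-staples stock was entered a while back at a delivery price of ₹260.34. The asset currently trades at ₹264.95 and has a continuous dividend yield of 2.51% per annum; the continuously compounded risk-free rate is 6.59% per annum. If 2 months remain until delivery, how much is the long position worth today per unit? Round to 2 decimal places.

₹6.35

Current fair forward for the remaining 2 months: F = S·e^((r − q)·T), (r − q) = 0.0659 − 0.0251 = 0.0408
F = 264.95 · e^(0.0408 × 2/12) = 264.95 × 1.006823 = 266.7578
Value of long forward = (F − K)·e^(−rT) = (266.7578 − 260.34) · e^(−0.0659·2/12)
= 6.4178 × 0.989077 = 6.35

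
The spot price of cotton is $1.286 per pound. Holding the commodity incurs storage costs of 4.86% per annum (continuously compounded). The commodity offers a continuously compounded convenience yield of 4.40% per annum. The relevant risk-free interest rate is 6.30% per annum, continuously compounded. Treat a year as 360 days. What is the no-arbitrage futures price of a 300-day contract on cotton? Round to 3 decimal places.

Net carry = r + u − y = 0.0630 + 0.0486 − 0.0440 = 0.0676
F = S·e^((r+u−y)T) = 1.286 · e^(0.0676 × 300/360) = 1.286 · e^0.056333
= 1.286 × 1.057950 = $1.361 per pound

$1.361 per pound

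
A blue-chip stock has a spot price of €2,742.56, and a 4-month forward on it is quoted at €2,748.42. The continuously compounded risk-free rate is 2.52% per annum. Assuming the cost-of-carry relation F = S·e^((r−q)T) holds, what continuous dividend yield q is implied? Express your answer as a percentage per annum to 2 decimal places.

From F = S·e^((r−q)T): (r − q) = ln(F/S)/T
ln(2748.42/2742.56) = ln(1.002137) = 0.002135
(r − q) = 0.002135 / (4/12) = 0.006405
q = r − ln(F/S)/T = 0.0252 − 0.006405 = 0.018795
q = 1.88%

1.88%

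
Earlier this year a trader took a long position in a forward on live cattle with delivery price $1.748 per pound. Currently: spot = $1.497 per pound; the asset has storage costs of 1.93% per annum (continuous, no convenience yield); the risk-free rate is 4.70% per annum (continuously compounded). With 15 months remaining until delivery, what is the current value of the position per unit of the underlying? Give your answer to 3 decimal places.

-$0.115 per pound

Current fair forward for the remaining 15 months: F = S·e^((r + u)·T), (r + u) = 0.0470 + 0.0193 = 0.0663
F = 1.497 · e^(0.0663 × 15/12) = 1.497 × 1.086406 = 1.6263
Value of long forward = (F − K)·e^(−rT) = (1.6263 − 1.748) · e^(−0.0470·15/12)
= -0.1217 × 0.942942 = -0.115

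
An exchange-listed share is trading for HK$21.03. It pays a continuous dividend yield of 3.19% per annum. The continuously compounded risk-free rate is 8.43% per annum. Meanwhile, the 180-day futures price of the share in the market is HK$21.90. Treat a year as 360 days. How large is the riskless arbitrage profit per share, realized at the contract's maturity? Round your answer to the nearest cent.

HK$0.31 per share

Fair futures: F* = S·e^(carry·T), with carry = (r − q) = 0.0843 − 0.0319 = 0.0524
F* = 21.03 · e^(0.0524 × 180/360) = 21.03 · e^0.026200 = 21.03 × 1.026546 = HK$21.5883
Market HK$21.90 > fair HK$21.5883: forward overpriced → cash-and-carry (buy spot, short the forward).
At maturity, profit = |F_mkt − F*| = |21.90 − 21.5883| = HK$0.31 per share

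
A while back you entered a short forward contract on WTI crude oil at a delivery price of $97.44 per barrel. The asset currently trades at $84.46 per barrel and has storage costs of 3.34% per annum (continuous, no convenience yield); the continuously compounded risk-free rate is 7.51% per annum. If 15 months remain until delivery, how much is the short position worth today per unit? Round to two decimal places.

$0.65 per barrel

Current fair forward for the remaining 15 months: F = S·e^((r + u)·T), (r + u) = 0.0751 + 0.0334 = 0.1085
F = 84.46 · e^(0.1085 × 15/12) = 84.46 × 1.145252 = 96.7280
Value of long forward = (F − K)·e^(−rT) = (96.7280 − 97.44) · e^(−0.0751·15/12)
= -0.7120 × 0.910397 = -0.65
Short position value = −(long value) = $0.65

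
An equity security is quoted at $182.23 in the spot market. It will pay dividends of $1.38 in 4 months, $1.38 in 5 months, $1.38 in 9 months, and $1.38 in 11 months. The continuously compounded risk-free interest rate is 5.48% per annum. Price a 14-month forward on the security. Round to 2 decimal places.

PV(dividends) I = 1.38·e^(−0.0548·4/12) + 1.38·e^(−0.0548·5/12) + 1.38·e^(−0.0548·9/12) + 1.38·e^(−0.0548·11/12)
I = 1.3550 + 1.3488 + 1.3244 + 1.3124 = 5.3406
F = (S − I)·e^(rT) = (182.23 − 5.3406) · e^(0.0548·14/12)
= 176.8894 · e^0.063933 = 176.8894 × 1.066021 = $188.57

$188.57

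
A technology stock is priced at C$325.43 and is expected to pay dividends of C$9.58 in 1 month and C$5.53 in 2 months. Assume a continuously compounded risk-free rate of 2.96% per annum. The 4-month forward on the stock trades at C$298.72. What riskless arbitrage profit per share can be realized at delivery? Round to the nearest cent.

C$14.73 per share

PV(dividends) I = 9.58·e^(−0.0296·1/12) + 5.53·e^(−0.0296·2/12) = 15.0592
Fair forward F* = (S − I)·e^(rT) = (325.43 − 15.0592)·e^0.009867 = 310.3708 × 1.009916 = 313.4484
Market C$298.72 < fair 313.4484: forward underpriced → reverse cash-and-carry (short the stock, invest proceeds at r, pay the dividends, go long the forward).
Profit at T = |F_mkt − F*| = |298.72 − 313.4484| = C$14.73 per share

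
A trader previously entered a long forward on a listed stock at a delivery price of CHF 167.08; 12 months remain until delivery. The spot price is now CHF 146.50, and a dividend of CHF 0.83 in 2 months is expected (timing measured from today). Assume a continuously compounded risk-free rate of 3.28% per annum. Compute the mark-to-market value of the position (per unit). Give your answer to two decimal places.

PV(remaining dividends) I = 0.83·e^(−0.0328·2/12) = 0.8255
Current forward F = (S − I)·e^(rT) = (146.50 − 0.8255)·e^(0.0328·12/12) = 145.6745 × 1.033344 = 150.5319
Value (long) = (F − K)·e^(−rT) = (150.5319 − 167.08) × 0.967732 = -16.0141
Value = -CHF 16.01

-CHF 16.01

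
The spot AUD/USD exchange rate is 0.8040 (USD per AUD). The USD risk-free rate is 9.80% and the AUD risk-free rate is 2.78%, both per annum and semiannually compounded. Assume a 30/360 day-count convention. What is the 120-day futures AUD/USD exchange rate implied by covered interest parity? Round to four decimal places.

0.8225

By covered interest parity, F = S · (1+r_USD/2)^(2T) / (1+r_AUD/2)^(2T)
= 0.8040 × 1.032406 / 1.009245 = 0.8040 × 1.022949
F = 0.8225 USD per AUD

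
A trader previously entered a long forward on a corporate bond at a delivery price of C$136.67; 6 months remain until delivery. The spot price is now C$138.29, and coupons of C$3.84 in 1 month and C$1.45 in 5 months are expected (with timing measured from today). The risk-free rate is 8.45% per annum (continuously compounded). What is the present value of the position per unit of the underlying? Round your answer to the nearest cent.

C$2.06

PV(remaining coupons) I = 3.84·e^(−0.0845·1/12) + 1.45·e^(−0.0845·5/12) = 5.2129
Current forward F = (S − I)·e^(rT) = (138.29 − 5.2129)·e^(0.0845·6/12) = 133.0771 × 1.043155 = 138.8200
Value (long) = (F − K)·e^(−rT) = (138.8200 − 136.67) × 0.958630 = 2.0611
Value = C$2.06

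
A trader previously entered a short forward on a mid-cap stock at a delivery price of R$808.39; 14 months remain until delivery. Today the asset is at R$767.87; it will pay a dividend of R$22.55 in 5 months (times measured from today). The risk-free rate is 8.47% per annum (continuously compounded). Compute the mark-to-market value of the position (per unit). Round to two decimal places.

PV(remaining dividends) I = 22.55·e^(−0.0847·5/12) = 21.7681
Current forward F = (S − I)·e^(rT) = (767.87 − 21.7681)·e^(0.0847·14/12) = 746.1019 × 1.103864 = 823.5950
Value (long) = (F − K)·e^(−rT) = (823.5950 − 808.39) × 0.905909 = 13.7743
Short position value = −(long value) = -R$13.77

-R$13.77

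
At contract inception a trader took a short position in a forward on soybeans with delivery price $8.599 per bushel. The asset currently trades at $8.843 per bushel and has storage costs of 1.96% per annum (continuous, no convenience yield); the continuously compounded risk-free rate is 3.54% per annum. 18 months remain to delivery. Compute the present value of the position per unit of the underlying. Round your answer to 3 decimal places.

-$0.953 per bushel

Current fair forward for the remaining 18 months: F = S·e^((r + u)·T), (r + u) = 0.0354 + 0.0196 = 0.0550
F = 8.843 · e^(0.0550 × 18/12) = 8.843 × 1.085999 = 9.6035
Value of long forward = (F − K)·e^(−rT) = (9.6035 − 8.599) · e^(−0.0354·18/12)
= 1.0045 × 0.948285 = 0.953
Short position value = −(long value) = -$0.953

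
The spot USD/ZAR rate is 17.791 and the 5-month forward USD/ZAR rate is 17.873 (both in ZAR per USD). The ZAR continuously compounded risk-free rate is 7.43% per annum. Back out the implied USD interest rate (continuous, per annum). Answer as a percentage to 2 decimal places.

6.33%

F = S·e^((r_ZAR − r_USD)T) ⇒ r_USD = r_ZAR − ln(F/S)/T
ln(17.873/17.791) = 0.004598; /(5/12) = 0.011035
r_USD = 0.0743 − 0.011035 = 0.063265
r_USD = 6.33%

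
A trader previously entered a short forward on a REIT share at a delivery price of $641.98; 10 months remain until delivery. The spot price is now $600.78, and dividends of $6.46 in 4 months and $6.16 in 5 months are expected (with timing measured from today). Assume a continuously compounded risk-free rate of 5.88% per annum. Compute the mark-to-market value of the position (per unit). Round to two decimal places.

PV(remaining dividends) I = 6.46·e^(−0.0588·4/12) + 6.16·e^(−0.0588·5/12) = 12.3455
Current forward F = (S − I)·e^(rT) = (600.78 − 12.3455)·e^(0.0588·10/12) = 588.4345 × 1.050220 = 617.9857
Value (long) = (F − K)·e^(−rT) = (617.9857 − 641.98) × 0.952181 = -22.8469
Short position value = −(long value) = $22.85

$22.85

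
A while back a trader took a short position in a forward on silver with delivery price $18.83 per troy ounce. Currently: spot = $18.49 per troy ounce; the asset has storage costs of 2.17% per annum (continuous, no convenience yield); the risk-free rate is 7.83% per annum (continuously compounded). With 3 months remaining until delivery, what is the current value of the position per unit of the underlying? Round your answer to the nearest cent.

-$0.13 per troy ounce

Current fair forward for the remaining 3 months: F = S·e^((r + u)·T), (r + u) = 0.0783 + 0.0217 = 0.1000
F = 18.49 · e^(0.1000 × 3/12) = 18.49 × 1.025315 = 18.9581
Value of long forward = (F − K)·e^(−rT) = (18.9581 − 18.83) · e^(−0.0783·3/12)
= 0.1281 × 0.980615 = 0.13
Short position value = −(long value) = -$0.13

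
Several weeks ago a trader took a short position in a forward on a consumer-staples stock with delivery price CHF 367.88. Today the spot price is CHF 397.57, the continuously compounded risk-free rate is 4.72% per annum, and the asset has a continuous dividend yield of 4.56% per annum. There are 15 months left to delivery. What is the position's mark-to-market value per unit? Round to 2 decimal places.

-CHF 28.74

Current fair forward for the remaining 15 months: F = S·e^((r − q)·T), (r − q) = 0.0472 − 0.0456 = 0.0016
F = 397.57 · e^(0.0016 × 15/12) = 397.57 × 1.002002 = 398.3659
Value of long forward = (F − K)·e^(−rT) = (398.3659 − 367.88) · e^(−0.0472·15/12)
= 30.4859 × 0.942707 = 28.74
Short position value = −(long value) = -CHF 28.74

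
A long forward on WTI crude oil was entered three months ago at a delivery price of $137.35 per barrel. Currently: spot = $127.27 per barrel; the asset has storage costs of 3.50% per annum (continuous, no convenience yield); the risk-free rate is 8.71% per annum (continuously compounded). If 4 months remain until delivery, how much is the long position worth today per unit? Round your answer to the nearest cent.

-$4.66 per barrel

Current fair forward for the remaining 4 months: F = S·e^((r + u)·T), (r + u) = 0.0871 + 0.0350 = 0.1221
F = 127.27 · e^(0.1221 × 4/12) = 127.27 × 1.041540 = 132.5568
Value of long forward = (F − K)·e^(−rT) = (132.5568 − 137.35) · e^(−0.0871·4/12)
= -4.7932 × 0.971384 = -4.66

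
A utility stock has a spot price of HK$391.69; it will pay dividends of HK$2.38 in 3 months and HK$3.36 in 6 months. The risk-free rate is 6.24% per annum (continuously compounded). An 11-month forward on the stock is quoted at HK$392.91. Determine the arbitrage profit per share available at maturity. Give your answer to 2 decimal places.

PV(dividends) I = 2.38·e^(−0.0624·3/12) + 3.36·e^(−0.0624·6/12) = 5.5999
Fair forward F* = (S − I)·e^(rT) = (391.69 − 5.5999)·e^0.057200 = 386.0901 × 1.058868 = 408.8185
Market HK$392.91 < fair 408.8185: forward underpriced → reverse cash-and-carry (short the stock, invest proceeds at r, pay the dividends, go long the forward).
Profit at T = |F_mkt − F*| = |392.91 − 408.8185| = HK$15.91 per share

HK$15.91 per share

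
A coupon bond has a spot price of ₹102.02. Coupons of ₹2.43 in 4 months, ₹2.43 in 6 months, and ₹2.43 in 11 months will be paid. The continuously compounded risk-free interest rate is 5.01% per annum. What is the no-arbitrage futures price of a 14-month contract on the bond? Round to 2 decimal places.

PV(coupons) I = 2.43·e^(−0.0501·4/12) + 2.43·e^(−0.0501·6/12) + 2.43·e^(−0.0501·11/12)
I = 2.3898 + 2.3699 + 2.3209 = 7.0806
F = (S − I)·e^(rT) = (102.02 − 7.0806) · e^(0.0501·14/12)
= 94.9394 · e^0.058450 = 94.9394 × 1.060192 = ₹100.65

₹100.65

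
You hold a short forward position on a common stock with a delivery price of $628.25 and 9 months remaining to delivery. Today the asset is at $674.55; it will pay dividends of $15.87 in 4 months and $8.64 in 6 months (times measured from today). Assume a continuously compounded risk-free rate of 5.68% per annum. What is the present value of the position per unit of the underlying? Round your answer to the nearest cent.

PV(remaining dividends) I = 15.87·e^(−0.0568·4/12) + 8.64·e^(−0.0568·6/12) = 23.9704
Current forward F = (S − I)·e^(rT) = (674.55 − 23.9704)·e^(0.0568·9/12) = 650.5796 × 1.043520 = 678.8928
Value (long) = (F − K)·e^(−rT) = (678.8928 − 628.25) × 0.958295 = 48.5307
Short position value = −(long value) = -$48.53

-$48.53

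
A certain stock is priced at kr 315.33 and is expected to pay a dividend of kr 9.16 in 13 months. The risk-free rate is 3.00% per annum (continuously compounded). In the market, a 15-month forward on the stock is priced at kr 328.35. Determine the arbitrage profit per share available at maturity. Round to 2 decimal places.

kr 10.18 per share

PV(dividends) I = 9.16·e^(−0.0300·13/12) = 8.8671
Fair forward F* = (S − I)·e^(rT) = (315.33 − 8.8671)·e^0.037500 = 306.4629 × 1.038212 = 318.1735
Market kr 328.35 > fair 318.1735: forward overpriced → cash-and-carry (borrow at r, buy the stock and collect the dividends, short the forward).
Profit at T = |F_mkt − F*| = |328.35 − 318.1735| = kr 10.18 per share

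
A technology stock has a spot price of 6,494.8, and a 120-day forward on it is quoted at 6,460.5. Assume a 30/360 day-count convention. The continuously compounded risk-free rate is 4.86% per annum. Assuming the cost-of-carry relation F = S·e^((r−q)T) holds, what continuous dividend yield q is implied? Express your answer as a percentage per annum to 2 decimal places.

From F = S·e^((r−q)T): (r − q) = ln(F/S)/T
ln(6460.5/6494.8) = ln(0.994719) = -0.005295
(r − q) = -0.005295 / (120/360) = -0.015885
q = r − ln(F/S)/T = 0.0486 + 0.015885 = 0.064485
q = 6.45%

6.45%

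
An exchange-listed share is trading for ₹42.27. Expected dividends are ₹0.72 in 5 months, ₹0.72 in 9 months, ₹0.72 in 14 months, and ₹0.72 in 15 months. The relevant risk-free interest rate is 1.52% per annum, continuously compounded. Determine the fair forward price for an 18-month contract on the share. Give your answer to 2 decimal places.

PV(dividends) I = 0.72·e^(−0.0152·5/12) + 0.72·e^(−0.0152·9/12) + 0.72·e^(−0.0152·14/12) + 0.72·e^(−0.0152·15/12)
I = 0.7155 + 0.7118 + 0.7073 + 0.7064 = 2.8410
F = (S − I)·e^(rT) = (42.27 − 2.8410) · e^(0.0152·18/12)
= 39.4290 · e^0.022800 = 39.4290 × 1.023062 = ₹40.34

₹40.34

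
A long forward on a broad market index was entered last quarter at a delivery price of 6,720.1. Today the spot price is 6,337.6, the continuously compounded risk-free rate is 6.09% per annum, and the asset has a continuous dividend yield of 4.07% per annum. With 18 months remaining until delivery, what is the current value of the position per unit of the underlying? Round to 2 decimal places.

-171.16

Current fair forward for the remaining 18 months: F = S·e^((r − q)·T), (r − q) = 0.0609 − 0.0407 = 0.0202
F = 6337.6 · e^(0.0202 × 18/12) = 6337.6 × 1.03076372 = 6532.5682
Value of long forward = (F − K)·e^(−rT) = (6532.5682 − 6720.1) · e^(−0.0609·18/12)
= -187.5318 × 0.91269821 = -171.16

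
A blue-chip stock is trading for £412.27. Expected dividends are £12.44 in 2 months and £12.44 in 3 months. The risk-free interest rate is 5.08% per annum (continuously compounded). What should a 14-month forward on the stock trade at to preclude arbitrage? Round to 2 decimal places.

PV(dividends) I = 12.44·e^(−0.0508·2/12) + 12.44·e^(−0.0508·3/12)
I = 12.3351 + 12.2830 = 24.6181
F = (S − I)·e^(rT) = (412.27 − 24.6181) · e^(0.0508·14/12)
= 387.6519 · e^0.059267 = 387.6519 × 1.061059 = £411.32

£411.32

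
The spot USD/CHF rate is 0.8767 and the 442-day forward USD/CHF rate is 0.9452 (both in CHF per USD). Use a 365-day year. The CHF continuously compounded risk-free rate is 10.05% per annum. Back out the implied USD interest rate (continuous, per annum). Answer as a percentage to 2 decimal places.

F = S·e^((r_CHF − r_USD)T) ⇒ r_USD = r_CHF − ln(F/S)/T
ln(0.9452/0.8767) = 0.075232; /(442/365) = 0.062126
r_USD = 0.1005 − 0.062126 = 0.038374
r_USD = 3.84%

3.84%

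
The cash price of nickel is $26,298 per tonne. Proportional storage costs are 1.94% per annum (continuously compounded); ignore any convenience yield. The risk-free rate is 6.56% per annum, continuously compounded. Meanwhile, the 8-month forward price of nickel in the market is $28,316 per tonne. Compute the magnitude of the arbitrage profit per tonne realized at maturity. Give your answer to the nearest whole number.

$485 per tonne

Fair forward: F* = S·e^(carry·T), with carry = (r + u) = 0.0656 + 0.0194 = 0.0850
F* = 26298 · e^(0.0850 × 8/12) = 26298 · e^0.056667 = 26298 × 1.058303 = $27831.2523
Market $28316 > fair $27831.2523: forward overpriced → cash-and-carry (buy spot, short the forward).
At maturity, profit = |F_mkt − F*| = |28316 − 27831.2523| = $485 per tonne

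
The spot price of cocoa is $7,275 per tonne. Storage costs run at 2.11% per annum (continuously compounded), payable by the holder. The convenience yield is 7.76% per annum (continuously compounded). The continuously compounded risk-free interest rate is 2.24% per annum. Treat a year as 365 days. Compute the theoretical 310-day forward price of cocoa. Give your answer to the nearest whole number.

Net carry = r + u − y = 0.0224 + 0.0211 − 0.0776 = -0.0341
F = S·e^((r+u−y)T) = 7275 · e^(-0.0341 × 310/365) = 7275 · e^-0.028962
= 7275 × 0.971453 = $7,067 per tonne

$7,067 per tonne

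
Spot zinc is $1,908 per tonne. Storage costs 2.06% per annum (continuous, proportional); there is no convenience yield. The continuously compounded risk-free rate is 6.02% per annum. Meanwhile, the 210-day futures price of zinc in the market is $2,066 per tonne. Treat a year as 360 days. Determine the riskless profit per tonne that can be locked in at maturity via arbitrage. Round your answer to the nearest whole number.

Fair futures: F* = S·e^(carry·T), with carry = (r + u) = 0.0602 + 0.0206 = 0.0808
F* = 1908 · e^(0.0808 × 210/360) = 1908 · e^0.047133 = 1908 × 1.048261 = $2000.0820
Market $2066 > fair $2000.0820: forward overpriced → cash-and-carry (buy spot, short the forward).
At maturity, profit = |F_mkt − F*| = |2066 − 2000.0820| = $66 per tonne

$66 per tonne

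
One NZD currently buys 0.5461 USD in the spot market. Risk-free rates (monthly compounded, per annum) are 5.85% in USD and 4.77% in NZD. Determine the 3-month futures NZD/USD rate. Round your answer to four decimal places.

0.5476

By covered interest parity, F = S · (1+r_USD/12)^(12T) / (1+r_NZD/12)^(12T)
= 0.5461 × 1.014696 / 1.011972 = 0.5461 × 1.002692
F = 0.5476 USD per NZD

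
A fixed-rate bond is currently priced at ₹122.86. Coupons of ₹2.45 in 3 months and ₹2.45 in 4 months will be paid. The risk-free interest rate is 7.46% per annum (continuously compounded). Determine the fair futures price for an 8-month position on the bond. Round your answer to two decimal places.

₹124.09

PV(coupons) I = 2.45·e^(−0.0746·3/12) + 2.45·e^(−0.0746·4/12)
I = 2.4047 + 2.3898 = 4.7945
F = (S − I)·e^(rT) = (122.86 − 4.7945) · e^(0.0746·8/12)
= 118.0655 · e^0.049733 = 118.0655 × 1.050990 = ₹124.09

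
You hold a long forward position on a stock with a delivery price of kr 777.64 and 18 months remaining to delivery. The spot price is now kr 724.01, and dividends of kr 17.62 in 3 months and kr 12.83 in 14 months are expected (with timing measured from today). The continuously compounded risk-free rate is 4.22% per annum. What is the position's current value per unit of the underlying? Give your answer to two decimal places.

-kr 35.58

PV(remaining dividends) I = 17.62·e^(−0.0422·3/12) + 12.83·e^(−0.0422·14/12) = 29.6487
Current forward F = (S − I)·e^(rT) = (724.01 − 29.6487)·e^(0.0422·18/12) = 694.3613 × 1.065346 = 739.7350
Value (long) = (F − K)·e^(−rT) = (739.7350 − 777.64) × 0.938662 = -35.5800
Value = -kr 35.58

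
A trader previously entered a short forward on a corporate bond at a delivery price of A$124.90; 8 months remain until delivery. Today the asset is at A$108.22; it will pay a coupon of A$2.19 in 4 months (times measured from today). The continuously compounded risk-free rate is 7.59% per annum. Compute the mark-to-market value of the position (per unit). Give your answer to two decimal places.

PV(remaining coupons) I = 2.19·e^(−0.0759·4/12) = 2.1353
Current forward F = (S − I)·e^(rT) = (108.22 − 2.1353)·e^(0.0759·8/12) = 106.0847 × 1.051902 = 111.5907
Value (long) = (F − K)·e^(−rT) = (111.5907 − 124.90) × 0.950659 = -12.6526
Short position value = −(long value) = A$12.65

A$12.65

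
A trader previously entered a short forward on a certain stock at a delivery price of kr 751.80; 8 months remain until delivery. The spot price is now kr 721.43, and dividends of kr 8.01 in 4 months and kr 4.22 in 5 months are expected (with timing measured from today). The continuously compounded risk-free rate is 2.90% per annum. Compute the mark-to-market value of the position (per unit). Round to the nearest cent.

kr 28.08

PV(remaining dividends) I = 8.01·e^(−0.0290·4/12) + 4.22·e^(−0.0290·5/12) = 12.1023
Current forward F = (S − I)·e^(rT) = (721.43 − 12.1023)·e^(0.0290·8/12) = 709.3277 × 1.019521 = 723.1745
Value (long) = (F − K)·e^(−rT) = (723.1745 − 751.80) × 0.980852 = -28.0774
Short position value = −(long value) = kr 28.08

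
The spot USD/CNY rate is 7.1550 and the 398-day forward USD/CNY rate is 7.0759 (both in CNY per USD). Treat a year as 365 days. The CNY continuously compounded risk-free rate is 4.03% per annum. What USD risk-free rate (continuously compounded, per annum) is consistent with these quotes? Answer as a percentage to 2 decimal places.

F = S·e^((r_CNY − r_USD)T) ⇒ r_USD = r_CNY − ln(F/S)/T
ln(7.0759/7.1550) = -0.011117; /(398/365) = -0.010195
r_USD = 0.0403 + 0.010195 = 0.050495
r_USD = 5.05%

5.05%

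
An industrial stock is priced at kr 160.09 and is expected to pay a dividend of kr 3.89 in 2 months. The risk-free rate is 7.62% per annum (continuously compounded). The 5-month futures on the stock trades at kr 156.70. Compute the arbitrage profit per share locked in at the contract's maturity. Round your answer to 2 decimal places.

PV(dividends) I = 3.89·e^(−0.0762·2/12) = 3.8409
Fair futures F* = (S − I)·e^(rT) = (160.09 − 3.8409)·e^0.031750 = 156.2491 × 1.032259 = 161.2895
Market kr 156.70 < fair 161.2895: forward underpriced → reverse cash-and-carry (short the stock, invest proceeds at r, pay the dividends, go long the forward).
Profit at T = |F_mkt − F*| = |156.70 − 161.2895| = kr 4.59 per share

kr 4.59 per share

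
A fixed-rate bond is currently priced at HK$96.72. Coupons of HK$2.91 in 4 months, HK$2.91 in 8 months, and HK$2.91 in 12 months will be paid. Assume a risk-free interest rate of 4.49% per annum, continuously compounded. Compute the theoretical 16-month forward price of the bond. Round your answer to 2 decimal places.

PV(coupons) I = 2.91·e^(−0.0449·4/12) + 2.91·e^(−0.0449·8/12) + 2.91·e^(−0.0449·12/12)
I = 2.8668 + 2.8242 + 2.7822 = 8.4732
F = (S − I)·e^(rT) = (96.72 − 8.4732) · e^(0.0449·16/12)
= 88.2468 · e^0.059867 = 88.2468 × 1.061695 = HK$93.69

HK$93.69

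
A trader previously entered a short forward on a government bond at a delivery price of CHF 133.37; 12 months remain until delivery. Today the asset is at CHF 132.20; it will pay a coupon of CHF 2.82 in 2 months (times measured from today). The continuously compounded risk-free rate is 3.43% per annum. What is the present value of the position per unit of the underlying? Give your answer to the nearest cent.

PV(remaining coupons) I = 2.82·e^(−0.0343·2/12) = 2.8039
Current forward F = (S − I)·e^(rT) = (132.20 − 2.8039)·e^(0.0343·12/12) = 129.3961 × 1.034895 = 133.9114
Value (long) = (F − K)·e^(−rT) = (133.9114 − 133.37) × 0.966282 = 0.5231
Short position value = −(long value) = -CHF 0.52

-CHF 0.52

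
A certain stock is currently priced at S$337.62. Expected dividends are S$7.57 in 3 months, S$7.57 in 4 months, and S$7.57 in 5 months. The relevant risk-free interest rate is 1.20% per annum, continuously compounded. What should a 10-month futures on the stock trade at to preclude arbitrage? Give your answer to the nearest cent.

S$318.17

PV(dividends) I = 7.57·e^(−0.0120·3/12) + 7.57·e^(−0.0120·4/12) + 7.57·e^(−0.0120·5/12)
I = 7.5473 + 7.5398 + 7.5322 = 22.6193
F = (S − I)·e^(rT) = (337.62 − 22.6193) · e^(0.0120·10/12)
= 315.0007 · e^0.010000 = 315.0007 × 1.010050 = S$318.17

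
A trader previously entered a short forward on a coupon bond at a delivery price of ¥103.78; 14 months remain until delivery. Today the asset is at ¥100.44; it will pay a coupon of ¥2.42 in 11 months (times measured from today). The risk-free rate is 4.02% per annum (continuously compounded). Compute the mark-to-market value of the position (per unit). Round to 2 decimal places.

PV(remaining coupons) I = 2.42·e^(−0.0402·11/12) = 2.3324
Current forward F = (S − I)·e^(rT) = (100.44 − 2.3324)·e^(0.0402·14/12) = 98.1076 × 1.048017 = 102.8184
Value (long) = (F − K)·e^(−rT) = (102.8184 − 103.78) × 0.954183 = -0.9175
Short position value = −(long value) = ¥0.92

¥0.92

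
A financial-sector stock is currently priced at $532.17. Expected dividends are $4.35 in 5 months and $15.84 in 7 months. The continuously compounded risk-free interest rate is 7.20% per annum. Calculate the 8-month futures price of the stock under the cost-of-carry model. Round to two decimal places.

$537.97

PV(dividends) I = 4.35·e^(−0.0720·5/12) + 15.84·e^(−0.0720·7/12)
I = 4.2214 + 15.1885 = 19.4099
F = (S − I)·e^(rT) = (532.17 − 19.4099) · e^(0.0720·8/12)
= 512.7601 · e^0.048000 = 512.7601 × 1.049171 = $537.97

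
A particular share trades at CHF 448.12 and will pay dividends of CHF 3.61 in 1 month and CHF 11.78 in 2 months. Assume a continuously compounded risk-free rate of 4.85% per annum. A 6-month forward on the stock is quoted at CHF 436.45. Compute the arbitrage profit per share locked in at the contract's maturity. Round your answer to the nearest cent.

PV(dividends) I = 3.61·e^(−0.0485·1/12) + 11.78·e^(−0.0485·2/12) = 15.2806
Fair forward F* = (S − I)·e^(rT) = (448.12 − 15.2806)·e^0.024250 = 432.8394 × 1.024546 = 443.4639
Market CHF 436.45 < fair 443.4639: forward underpriced → reverse cash-and-carry (short the stock, invest proceeds at r, pay the dividends, go long the forward).
Profit at T = |F_mkt − F*| = |436.45 − 443.4639| = CHF 7.01 per share

CHF 7.01 per share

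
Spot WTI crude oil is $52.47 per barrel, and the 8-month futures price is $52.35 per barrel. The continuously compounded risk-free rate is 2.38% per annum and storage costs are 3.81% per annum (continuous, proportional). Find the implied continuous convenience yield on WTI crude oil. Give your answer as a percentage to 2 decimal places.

F = S·e^((r+u−y)T) ⇒ (r+u−y) = ln(F/S)/T
ln(52.35/52.47) = -0.002290; /T ⇒ -0.003435
y = r + u − ln(F/S)/T = 0.0238 + 0.0381 + 0.003435 = 0.065335
y = 6.53%

6.53%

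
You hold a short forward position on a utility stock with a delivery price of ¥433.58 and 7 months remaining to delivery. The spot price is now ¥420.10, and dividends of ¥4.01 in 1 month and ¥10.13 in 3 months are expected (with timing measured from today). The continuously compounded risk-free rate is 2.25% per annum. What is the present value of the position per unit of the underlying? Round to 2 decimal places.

¥21.90

PV(remaining dividends) I = 4.01·e^(−0.0225·1/12) + 10.13·e^(−0.0225·3/12) = 14.0757
Current forward F = (S − I)·e^(rT) = (420.10 − 14.0757)·e^(0.0225·7/12) = 406.0243 × 1.013212 = 411.3887
Value (long) = (F − K)·e^(−rT) = (411.3887 − 433.58) × 0.986961 = -21.9019
Short position value = −(long value) = ¥21.90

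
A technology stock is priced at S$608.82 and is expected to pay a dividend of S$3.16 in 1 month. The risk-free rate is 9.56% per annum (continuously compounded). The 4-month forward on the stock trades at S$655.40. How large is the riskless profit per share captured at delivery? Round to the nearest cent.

PV(dividends) I = 3.16·e^(−0.0956·1/12) = 3.1349
Fair forward F* = (S − I)·e^(rT) = (608.82 − 3.1349)·e^0.031867 = 605.6851 × 1.032380 = 625.2972
Market S$655.40 > fair 625.2972: forward overpriced → cash-and-carry (borrow at r, buy the stock and collect the dividends, short the forward).
Profit at T = |F_mkt − F*| = |655.40 − 625.2972| = S$30.10 per share

S$30.10 per share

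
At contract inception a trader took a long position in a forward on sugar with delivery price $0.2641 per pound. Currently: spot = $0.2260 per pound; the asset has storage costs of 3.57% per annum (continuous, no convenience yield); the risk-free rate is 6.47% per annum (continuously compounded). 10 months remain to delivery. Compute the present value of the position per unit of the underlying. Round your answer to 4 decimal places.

-$0.0174 per pound

Current fair forward for the remaining 10 months: F = S·e^((r + u)·T), (r + u) = 0.0647 + 0.0357 = 0.1004
F = 0.2260 · e^(0.1004 × 10/12) = 0.2260 × 1.087266 = 0.2457
Value of long forward = (F − K)·e^(−rT) = (0.2457 − 0.2641) · e^(−0.0647·10/12)
= -0.0184 × 0.947511 = -0.0174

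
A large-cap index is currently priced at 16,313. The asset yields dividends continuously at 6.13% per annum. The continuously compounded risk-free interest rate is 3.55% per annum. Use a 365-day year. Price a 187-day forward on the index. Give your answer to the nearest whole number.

16,099

F = S·e^((r − q)T) = 16313 · e^((0.0355 − 0.0613) × 187/365)
= 16313 · e^-0.013218 = 16313 × 0.986869
F = 16,099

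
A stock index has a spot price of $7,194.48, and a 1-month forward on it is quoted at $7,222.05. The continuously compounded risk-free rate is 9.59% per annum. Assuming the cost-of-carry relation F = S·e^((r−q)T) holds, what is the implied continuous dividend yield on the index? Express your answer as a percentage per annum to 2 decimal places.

From F = S·e^((r−q)T): (r − q) = ln(F/S)/T
ln(7222.05/7194.48) = ln(1.003832) = 0.003825
(r − q) = 0.003825 / (1/12) = 0.045900
q = r − ln(F/S)/T = 0.0959 − 0.045900 = 0.050000
q = 5.00%

5.00%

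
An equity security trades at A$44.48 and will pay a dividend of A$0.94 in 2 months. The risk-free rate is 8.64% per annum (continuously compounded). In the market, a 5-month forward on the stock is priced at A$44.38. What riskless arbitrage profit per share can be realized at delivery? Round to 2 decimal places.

A$0.77 per share

PV(dividends) I = 0.94·e^(−0.0864·2/12) = 0.9266
Fair forward F* = (S − I)·e^(rT) = (44.48 − 0.9266)·e^0.036000 = 43.5534 × 1.036656 = 45.1499
Market A$44.38 < fair 45.1499: forward underpriced → reverse cash-and-carry (short the stock, invest proceeds at r, pay the dividends, go long the forward).
Profit at T = |F_mkt − F*| = |44.38 − 45.1499| = A$0.77 per share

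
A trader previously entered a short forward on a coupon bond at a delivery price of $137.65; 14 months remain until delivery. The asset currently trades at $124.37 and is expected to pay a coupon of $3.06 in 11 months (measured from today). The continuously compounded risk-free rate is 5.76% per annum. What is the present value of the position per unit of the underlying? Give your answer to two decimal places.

PV(remaining coupons) I = 3.06·e^(−0.0576·11/12) = 2.9026
Current forward F = (S − I)·e^(rT) = (124.37 − 2.9026)·e^(0.0576·14/12) = 121.4674 × 1.069509 = 129.9105
Value (long) = (F − K)·e^(−rT) = (129.9105 − 137.65) × 0.935008 = -7.2365
Short position value = −(long value) = $7.24

$7.24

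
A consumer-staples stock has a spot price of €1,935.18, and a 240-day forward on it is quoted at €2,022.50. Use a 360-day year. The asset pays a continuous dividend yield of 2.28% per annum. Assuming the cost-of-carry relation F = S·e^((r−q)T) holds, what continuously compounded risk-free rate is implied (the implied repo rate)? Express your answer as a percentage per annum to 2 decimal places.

8.90%

From F = S·e^((r−q)T): (r − q) = ln(F/S)/T
ln(2022.50/1935.18) = ln(1.045122) = 0.044134
(r − q) = 0.044134 / (240/360) = 0.066201
r = ln(F/S)/T + q = 0.066201 + 0.0228 = 0.089001
r = 8.90%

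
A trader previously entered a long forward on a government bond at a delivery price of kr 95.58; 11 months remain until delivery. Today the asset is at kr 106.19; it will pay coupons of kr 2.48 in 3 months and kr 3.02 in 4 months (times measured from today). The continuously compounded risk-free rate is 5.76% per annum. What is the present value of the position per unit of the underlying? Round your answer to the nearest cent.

kr 10.12

PV(remaining coupons) I = 2.48·e^(−0.0576·3/12) + 3.02·e^(−0.0576·4/12) = 5.4071
Current forward F = (S − I)·e^(rT) = (106.19 − 5.4071)·e^(0.0576·11/12) = 100.7829 × 1.054219 = 106.2472
Value (long) = (F − K)·e^(−rT) = (106.2472 − 95.58) × 0.948570 = 10.1186
Value = kr 10.12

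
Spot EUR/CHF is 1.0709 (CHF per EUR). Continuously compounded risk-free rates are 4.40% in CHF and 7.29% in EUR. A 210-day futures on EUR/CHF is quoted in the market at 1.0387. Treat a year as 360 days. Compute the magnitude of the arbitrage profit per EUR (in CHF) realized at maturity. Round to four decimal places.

Fair futures: F* = S·e^(carry·T), with carry = (r_CHF − r_EUR) = 0.0440 − 0.0729 = -0.0289
F* = 1.0709 · e^(-0.0289 × 210/360) = 1.0709 · e^-0.016858 = 1.0709 × 0.983283 = 1.0530
Market 1.0387 < fair 1.0530: forward underpriced → reverse cash-and-carry (short spot, go long the forward).
At maturity, profit = |F_mkt − F*| = |1.0387 − 1.0530| = 0.0143 per EUR (in CHF)

0.0143 per EUR (in CHF)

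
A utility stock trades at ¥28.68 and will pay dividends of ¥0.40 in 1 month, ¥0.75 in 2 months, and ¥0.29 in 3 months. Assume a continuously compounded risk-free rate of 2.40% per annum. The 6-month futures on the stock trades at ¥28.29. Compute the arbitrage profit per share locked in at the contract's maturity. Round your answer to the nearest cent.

¥0.72 per share

PV(dividends) I = 0.40·e^(−0.0240·1/12) + 0.75·e^(−0.0240·2/12) + 0.29·e^(−0.0240·3/12) = 1.4345
Fair futures F* = (S − I)·e^(rT) = (28.68 − 1.4345)·e^0.012000 = 27.2455 × 1.012072 = 27.5744
Market ¥28.29 > fair 27.5744: forward overpriced → cash-and-carry (borrow at r, buy the stock and collect the dividends, short the forward).
Profit at T = |F_mkt − F*| = |28.29 − 27.5744| = ¥0.72 per share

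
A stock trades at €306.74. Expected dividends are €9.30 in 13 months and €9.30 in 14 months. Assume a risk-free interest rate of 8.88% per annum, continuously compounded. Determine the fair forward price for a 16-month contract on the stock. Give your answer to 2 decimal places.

PV(dividends) I = 9.30·e^(−0.0888·13/12) + 9.30·e^(−0.0888·14/12)
I = 8.4470 + 8.3847 = 16.8317
F = (S − I)·e^(rT) = (306.74 − 16.8317) · e^(0.0888·16/12)
= 289.9083 · e^0.118400 = 289.9083 × 1.125694 = €326.35

€326.35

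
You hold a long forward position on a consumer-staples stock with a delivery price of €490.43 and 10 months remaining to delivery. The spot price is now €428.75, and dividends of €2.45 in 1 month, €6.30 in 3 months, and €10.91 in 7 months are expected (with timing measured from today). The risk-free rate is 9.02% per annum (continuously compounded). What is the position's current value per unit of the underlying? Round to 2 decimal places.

-€45.11

PV(remaining dividends) I = 2.45·e^(−0.0902·1/12) + 6.30·e^(−0.0902·3/12) + 10.91·e^(−0.0902·7/12) = 18.9420
Current forward F = (S − I)·e^(rT) = (428.75 − 18.9420)·e^(0.0902·10/12) = 409.8080 × 1.078064 = 441.7993
Value (long) = (F − K)·e^(−rT) = (441.7993 − 490.43) × 0.927589 = -45.1093
Value = -€45.11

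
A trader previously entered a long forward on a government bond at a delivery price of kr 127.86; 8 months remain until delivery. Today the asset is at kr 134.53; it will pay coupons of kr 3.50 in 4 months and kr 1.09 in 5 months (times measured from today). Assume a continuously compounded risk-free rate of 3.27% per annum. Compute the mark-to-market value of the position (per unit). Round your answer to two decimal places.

kr 4.89

PV(remaining coupons) I = 3.50·e^(−0.0327·4/12) + 1.09·e^(−0.0327·5/12) = 4.5373
Current forward F = (S − I)·e^(rT) = (134.53 − 4.5373)·e^(0.0327·8/12) = 129.9927 × 1.022039 = 132.8576
Value (long) = (F − K)·e^(−rT) = (132.8576 − 127.86) × 0.978436 = 4.8898
Value = kr 4.89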